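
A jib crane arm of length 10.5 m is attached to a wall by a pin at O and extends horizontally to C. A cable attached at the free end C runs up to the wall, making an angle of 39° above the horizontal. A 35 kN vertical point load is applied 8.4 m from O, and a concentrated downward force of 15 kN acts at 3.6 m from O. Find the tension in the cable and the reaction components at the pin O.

T = 52.66 kN, O_x = 40.93 kN, O_y = 16.86 kN

ΣM about O: T·sin39°·10.5 − 35·8.4 − 15·3.6 = 0 → T = 348/(10.5·0.62932) = 52.6646 ≈ 52.66 kN.
ΣF_x = 0: O_x − T·cos39° = 0 → O_x = 52.6646 × 0.777146 = 40.93 kN.
ΣF_y = 0: O_y + T·sin39° − 35 − 15 = 0 → O_y = 50 − 52.6646 × 0.62932 = 16.86 kN.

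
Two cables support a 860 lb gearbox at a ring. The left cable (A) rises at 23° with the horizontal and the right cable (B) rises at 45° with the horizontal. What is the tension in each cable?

ΣF_x = 0: −T_A·cos23° + T_B·cos45° = 0 → T_B = 1.30179·T_A.
ΣF_y = 0: T_A·sin23° + T_B·sin45° = 860.
Substitute: T_A·(0.390731 + 1.30179·0.707107) = 860 → T_A = 655.87 ≈ 655.9 lb.
Then T_B = 1.30179 × 655.87 = 853.8 lb.

T_A = 655.9 lb, T_B = 853.8 lb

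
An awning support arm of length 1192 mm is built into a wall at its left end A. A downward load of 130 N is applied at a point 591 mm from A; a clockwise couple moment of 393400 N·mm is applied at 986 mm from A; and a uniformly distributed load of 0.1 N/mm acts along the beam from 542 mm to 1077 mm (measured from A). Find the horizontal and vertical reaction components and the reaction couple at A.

Resultant of the distributed load: 0.1 × 535 = 53.5 N at 809.5 mm from A.
ΣF_x = 0: A_x = 0.
ΣF_y = 0: A_y − 130 − 0.1·535 = 0 → A_y = 183.5 N.
ΣM about A: M_A − 130·591 − 393400 − (0.1·535)·809.5 = 0 → M_A = 513500 N·mm.

A_x = 0, A_y = 183.5 N, M_A = 513500 N·mm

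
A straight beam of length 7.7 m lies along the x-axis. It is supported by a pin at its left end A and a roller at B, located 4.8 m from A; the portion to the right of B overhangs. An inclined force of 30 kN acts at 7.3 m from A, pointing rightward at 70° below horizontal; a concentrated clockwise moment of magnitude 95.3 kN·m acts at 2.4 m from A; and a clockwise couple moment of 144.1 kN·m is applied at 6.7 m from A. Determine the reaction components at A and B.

ΣM about A: B_y·4.8 − 30·sin70°·7.3 − 95.3 − 144.1 = 0 → B_y = 445.193/4.8 = 92.7485 ≈ 92.75 kN.
ΣF_y = 0: A_y + 92.7485 − 30·sin70° = 0 → A_y = -64.56 kN.
ΣF_x = 0: A_x + 30·cos70° = 0 → A_x = -10.26 kN.

A_x = -10.26 kN, A_y = -64.56 kN, B_y = 92.75 kN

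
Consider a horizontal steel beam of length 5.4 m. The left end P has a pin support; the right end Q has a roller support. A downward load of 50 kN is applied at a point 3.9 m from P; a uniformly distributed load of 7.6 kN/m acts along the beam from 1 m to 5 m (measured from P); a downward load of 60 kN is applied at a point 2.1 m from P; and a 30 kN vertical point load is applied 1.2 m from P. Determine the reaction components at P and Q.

Resultant of the distributed load: 7.6 × 4 = 30.4 kN at 3 m from P.
ΣM about P: Q_y·5.4 − 50·3.9 − (7.6·4)·3 − 60·2.1 − 30·1.2 = 0 → Q_y = 448.2/5.4 = 83.00 kN.
ΣF_y = 0: P_y + 83 − 50 − 7.6·4 − 60 − 30 = 0 → P_y = 87.40 kN.
ΣF_x = 0: no horizontal applied forces, so P_x = 0.

P_x = 0, P_y = 87.40 kN, Q_y = 83.00 kN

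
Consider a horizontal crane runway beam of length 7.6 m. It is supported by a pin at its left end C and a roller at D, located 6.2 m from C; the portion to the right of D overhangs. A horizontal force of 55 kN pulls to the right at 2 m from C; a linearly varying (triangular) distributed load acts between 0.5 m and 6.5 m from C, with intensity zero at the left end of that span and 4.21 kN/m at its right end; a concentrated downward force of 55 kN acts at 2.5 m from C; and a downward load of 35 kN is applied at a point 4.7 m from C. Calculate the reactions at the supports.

C_x = -55.00 kN, C_y = 44.75 kN, D_y = 57.88 kN

Resultant of the triangular load: ½ × 4.21 × 6 = 12.63 kN, acting at 4.5 m from C (one-third of the span from the peak).
Moments about C: D_y·6.2 − (½·4.21·6)·4.5 − 55·2.5 − 35·4.7 = 0 → D_y = 358.835/6.2 = 57.8766 ≈ 57.88 kN.
ΣF_y = 0: C_y + 57.8766 − ½·4.21·6 − 55 − 35 = 0 → C_y = 44.75 kN.
ΣF_x = 0: C_x + 55 = 0 → C_x = -55.00 kN.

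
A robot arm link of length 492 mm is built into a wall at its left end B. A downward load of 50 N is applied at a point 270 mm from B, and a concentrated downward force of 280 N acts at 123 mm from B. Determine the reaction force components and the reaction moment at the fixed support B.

ΣF_x = 0: B_x = 0.
ΣF_y = 0: B_y − 50 − 280 = 0 → B_y = 330.0 N.
ΣM about B: M_B − 50·270 − 280·123 = 0 → M_B = 47940 N·mm.

B_x = 0, B_y = 330.0 N, M_B = 47940 N·mm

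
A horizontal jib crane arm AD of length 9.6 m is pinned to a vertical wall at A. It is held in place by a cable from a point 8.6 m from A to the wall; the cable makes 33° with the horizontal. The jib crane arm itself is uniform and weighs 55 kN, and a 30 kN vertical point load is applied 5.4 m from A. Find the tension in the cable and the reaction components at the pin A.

ΣM about A: T·sin33°·8.6 − 55·4.8 − 30·5.4 = 0 → T = 426/(8.6·0.544639) = 90.9499 ≈ 90.95 kN.
ΣF_x = 0: A_x − T·cos33° = 0 → A_x = 90.9499 × 0.838671 = 76.28 kN.
ΣF_y = 0: A_y + T·sin33° − 55 − 30 = 0 → A_y = 85 − 90.9499 × 0.544639 = 35.47 kN.

T = 90.95 kN, A_x = 76.28 kN, A_y = 35.47 kN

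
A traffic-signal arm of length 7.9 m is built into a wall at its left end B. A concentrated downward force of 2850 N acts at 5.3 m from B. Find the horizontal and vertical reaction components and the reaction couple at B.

B_x = 0, B_y = 2850 N, M_B = 15100 N·m

ΣF_x = 0: B_x = 0.
ΣF_y = 0: B_y − 2850 = 0 → B_y = 2850 N.
ΣM about B: M_B − 2850·5.3 = 0 → M_B = 15100 N·m.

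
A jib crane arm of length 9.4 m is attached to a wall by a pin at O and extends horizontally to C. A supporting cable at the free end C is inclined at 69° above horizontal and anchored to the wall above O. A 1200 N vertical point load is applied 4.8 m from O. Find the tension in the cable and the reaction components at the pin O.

T = 656.4 N, O_x = 235.2 N, O_y = 587.2 N

ΣM about O: T·sin69°·9.4 − 1200·4.8 = 0 → T = 5760/(9.4·0.93358) = 656.361 ≈ 656.4 N.
ΣF_x = 0: O_x − T·cos69° = 0 → O_x = 656.361 × 0.358368 = 235.2 N.
ΣF_y = 0: O_y + T·sin69° − 1200 = 0 → O_y = 1200 − 656.361 × 0.93358 = 587.2 N.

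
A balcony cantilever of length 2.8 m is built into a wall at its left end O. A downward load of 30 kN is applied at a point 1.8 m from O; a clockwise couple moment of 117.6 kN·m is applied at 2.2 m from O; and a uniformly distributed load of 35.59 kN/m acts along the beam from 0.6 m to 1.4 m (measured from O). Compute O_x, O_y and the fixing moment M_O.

O_x = 0, O_y = 58.47 kN, M_O = 200.1 kN·m

Resultant of the distributed load: 35.59 × 0.8 = 28.472 kN at 1 m from O.
ΣF_x = 0: O_x = 0.
ΣF_y = 0: O_y − 30 − 35.59·0.8 = 0 → O_y = 58.47 kN.
ΣM about O: M_O − 30·1.8 − 117.6 − (35.59·0.8)·1 = 0 → M_O = 200.1 kN·m.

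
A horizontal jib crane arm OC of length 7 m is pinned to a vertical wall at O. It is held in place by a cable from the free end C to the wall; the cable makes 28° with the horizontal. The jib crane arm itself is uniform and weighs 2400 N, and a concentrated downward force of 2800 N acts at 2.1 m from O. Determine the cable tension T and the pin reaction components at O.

T = 4345 N, O_x = 3837 N, O_y = 3160 N

ΣM about O: T·sin28°·7 − 2400·3.5 − 2800·2.1 = 0 → T = 14280/(7·0.469472) = 4345.31 ≈ 4345 N.
ΣF_x = 0: O_x − T·cos28° = 0 → O_x = 4345.31 × 0.882948 = 3837 N.
ΣF_y = 0: O_y + T·sin28° − 2400 − 2800 = 0 → O_y = 5200 − 4345.31 × 0.469472 = 3160 N.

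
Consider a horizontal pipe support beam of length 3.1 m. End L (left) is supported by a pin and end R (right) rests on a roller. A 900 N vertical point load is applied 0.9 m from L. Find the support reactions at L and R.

L_x = 0, L_y = 638.7 N, R_y = 261.3 N

Taking moments about L: R_y·3.1 − 900·0.9 = 0 → R_y = 810/3.1 = 261.29 ≈ 261.3 N.
ΣF_y = 0: L_y + 261.29 − 900 = 0 → L_y = 638.7 N.
ΣF_x = 0: no horizontal applied forces, so L_x = 0.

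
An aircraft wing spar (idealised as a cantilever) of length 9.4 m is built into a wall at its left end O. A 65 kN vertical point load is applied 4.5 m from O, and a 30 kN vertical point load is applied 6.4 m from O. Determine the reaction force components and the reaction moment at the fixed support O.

ΣF_x = 0: O_x = 0.
ΣF_y = 0: O_y − 65 − 30 = 0 → O_y = 95.00 kN.
ΣM about O: M_O − 65·4.5 − 30·6.4 = 0 → M_O = 484.5 kN·m.

O_x = 0, O_y = 95.00 kN, M_O = 484.5 kN·m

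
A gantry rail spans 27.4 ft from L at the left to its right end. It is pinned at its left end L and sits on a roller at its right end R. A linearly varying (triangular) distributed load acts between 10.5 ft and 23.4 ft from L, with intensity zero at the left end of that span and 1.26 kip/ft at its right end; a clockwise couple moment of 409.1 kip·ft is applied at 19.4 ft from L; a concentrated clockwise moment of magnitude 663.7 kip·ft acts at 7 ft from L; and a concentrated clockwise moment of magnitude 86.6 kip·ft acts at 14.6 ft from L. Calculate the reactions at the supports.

L_x = 0, L_y = -39.85 kip, R_y = 47.98 kip

Resultant of the triangular load: ½ × 1.26 × 12.9 = 8.127 kip, acting at 19.1 ft from L (one-third of the span from the peak).
ΣM about L: R_y·27.4 − (½·1.26·12.9)·19.1 − 409.1 − 663.7 − 86.6 = 0 → R_y = 1314.6257/27.4 = 47.979 ≈ 47.98 kip.
ΣF_y = 0: L_y + 47.979 − ½·1.26·12.9 = 0 → L_y = -39.85 kip.
ΣF_x = 0: no horizontal applied forces, so L_x = 0.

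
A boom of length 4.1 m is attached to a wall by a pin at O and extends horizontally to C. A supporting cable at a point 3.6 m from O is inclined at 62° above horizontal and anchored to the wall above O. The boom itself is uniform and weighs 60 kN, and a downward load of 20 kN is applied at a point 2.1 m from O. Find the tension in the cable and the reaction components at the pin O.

ΣM about O: T·sin62°·3.6 − 60·2.05 − 20·2.1 = 0 → T = 165/(3.6·0.882948) = 51.9094 ≈ 51.91 kN.
ΣF_x = 0: O_x − T·cos62° = 0 → O_x = 51.9094 × 0.469472 = 24.37 kN.
ΣF_y = 0: O_y + T·sin62° − 60 − 20 = 0 → O_y = 80 − 51.9094 × 0.882948 = 34.17 kN.

T = 51.91 kN, O_x = 24.37 kN, O_y = 34.17 kN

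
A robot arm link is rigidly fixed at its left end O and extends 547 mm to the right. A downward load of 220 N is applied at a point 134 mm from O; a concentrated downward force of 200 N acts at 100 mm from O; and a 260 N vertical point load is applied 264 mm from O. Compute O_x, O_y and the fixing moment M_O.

O_x = 0, O_y = 680.0 N, M_O = 118100 N·mm

ΣF_x = 0: O_x = 0.
ΣF_y = 0: O_y − 220 − 200 − 260 = 0 → O_y = 680.0 N.
ΣM about O: M_O − 220·134 − 200·100 − 260·264 = 0 → M_O = 118100 N·mm.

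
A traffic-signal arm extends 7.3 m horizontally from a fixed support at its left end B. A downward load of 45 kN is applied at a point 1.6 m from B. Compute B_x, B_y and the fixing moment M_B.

B_x = 0, B_y = 45.00 kN, M_B = 72.00 kN·m

ΣF_x = 0: B_x = 0.
ΣF_y = 0: B_y − 45 = 0 → B_y = 45.00 kN.
ΣM about B: M_B − 45·1.6 = 0 → M_B = 72.00 kN·m.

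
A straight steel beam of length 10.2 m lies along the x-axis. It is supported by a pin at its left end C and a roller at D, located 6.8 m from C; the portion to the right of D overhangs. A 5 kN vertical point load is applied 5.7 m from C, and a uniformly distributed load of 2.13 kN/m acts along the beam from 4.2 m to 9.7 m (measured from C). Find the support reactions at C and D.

Resultant of the distributed load: 2.13 × 5.5 = 11.715 kN at 6.95 m from C.
Taking moments about C: D_y·6.8 − 5·5.7 − (2.13·5.5)·6.95 = 0 → D_y = 109.91925/6.8 = 16.1646 ≈ 16.16 kN.
ΣF_y = 0: C_y + 16.1646 − 5 − 2.13·5.5 = 0 → C_y = 0.5504 kN.
ΣF_x = 0: no horizontal applied forces, so C_x = 0.

C_x = 0, C_y = 0.5504 kN, D_y = 16.16 kN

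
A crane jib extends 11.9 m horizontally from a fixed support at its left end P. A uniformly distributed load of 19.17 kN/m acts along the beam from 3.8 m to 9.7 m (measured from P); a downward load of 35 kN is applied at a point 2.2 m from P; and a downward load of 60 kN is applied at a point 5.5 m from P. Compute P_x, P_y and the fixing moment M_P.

P_x = 0, P_y = 208.1 kN, M_P = 1170 kN·m

Resultant of the distributed load: 19.17 × 5.9 = 113.103 kN at 6.75 m from P.
ΣF_x = 0: P_x = 0.
ΣF_y = 0: P_y − 19.17·5.9 − 35 − 60 = 0 → P_y = 208.1 kN.
ΣM about P: M_P − (19.17·5.9)·6.75 − 35·2.2 − 60·5.5 = 0 → M_P = 1170 kN·m.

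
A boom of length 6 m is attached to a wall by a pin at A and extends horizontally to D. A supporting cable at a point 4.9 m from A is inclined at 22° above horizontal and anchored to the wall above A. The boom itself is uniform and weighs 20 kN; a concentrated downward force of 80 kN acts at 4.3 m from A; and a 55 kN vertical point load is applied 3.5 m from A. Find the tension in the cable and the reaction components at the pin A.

T = 325.0 kN, A_x = 301.3 kN, A_y = 33.27 kN

ΣM about A: T·sin22°·4.9 − 20·3 − 80·4.3 − 55·3.5 = 0 → T = 596.5/(4.9·0.374607) = 324.966 ≈ 325.0 kN.
ΣF_x = 0: A_x − T·cos22° = 0 → A_x = 324.966 × 0.927184 = 301.3 kN.
ΣF_y = 0: A_y + T·sin22° − 20 − 80 − 55 = 0 → A_y = 155 − 324.966 × 0.374607 = 33.27 kN.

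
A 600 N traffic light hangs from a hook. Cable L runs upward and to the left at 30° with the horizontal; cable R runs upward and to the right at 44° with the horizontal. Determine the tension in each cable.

ΣF_x = 0: −T_L·cos30° + T_R·cos44° = 0 → T_R = 1.20392·T_L.
ΣF_y = 0: T_L·sin30° + T_R·sin44° = 600.
Substitute: T_L·(0.5 + 1.20392·0.694658) = 600 → T_L = 448.997 ≈ 449.0 N.
Then T_R = 1.20392 × 448.997 = 540.6 N.

T_L = 449.0 N, T_R = 540.6 N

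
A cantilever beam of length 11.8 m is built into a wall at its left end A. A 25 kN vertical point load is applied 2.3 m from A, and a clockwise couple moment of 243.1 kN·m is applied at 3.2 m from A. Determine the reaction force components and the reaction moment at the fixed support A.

ΣF_x = 0: A_x = 0.
ΣF_y = 0: A_y − 25 = 0 → A_y = 25.00 kN.
ΣM about A: M_A − 25·2.3 − 243.1 = 0 → M_A = 300.6 kN·m.

A_x = 0, A_y = 25.00 kN, M_A = 300.6 kN·m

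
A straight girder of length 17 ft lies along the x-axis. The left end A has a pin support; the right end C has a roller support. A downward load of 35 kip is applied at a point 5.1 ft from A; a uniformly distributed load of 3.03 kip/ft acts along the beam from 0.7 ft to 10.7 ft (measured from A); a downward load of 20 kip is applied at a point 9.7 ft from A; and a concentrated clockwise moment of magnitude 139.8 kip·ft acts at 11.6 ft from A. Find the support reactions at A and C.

Resultant of the distributed load: 3.03 × 10 = 30.3 kip at 5.7 ft from A.
Taking moments about A: C_y·17 − 35·5.1 − (3.03·10)·5.7 − 20·9.7 − 139.8 = 0 → C_y = 685.01/17 = 40.2947 ≈ 40.29 kip.
ΣF_y = 0: A_y + 40.2947 − 35 − 3.03·10 − 20 = 0 → A_y = 45.01 kip.
ΣF_x = 0: no horizontal applied forces, so A_x = 0.

A_x = 0, A_y = 45.01 kip, C_y = 40.29 kip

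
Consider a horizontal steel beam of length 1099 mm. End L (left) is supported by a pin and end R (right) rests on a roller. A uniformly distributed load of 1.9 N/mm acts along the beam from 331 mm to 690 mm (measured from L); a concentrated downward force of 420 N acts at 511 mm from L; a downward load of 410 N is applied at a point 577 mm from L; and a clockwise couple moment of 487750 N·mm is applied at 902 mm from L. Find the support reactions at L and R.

L_x = 0, L_y = 340.9 N, R_y = 1171 N

Resultant of the distributed load: 1.9 × 359 = 682.1 N at 510.5 mm from L.
Moments about L: R_y·1099 − (1.9·359)·510.5 − 420·511 − 410·577 − 487750 = 0 → R_y = 1287152.05/1099 = 1171.2 ≈ 1171 N.
ΣF_y = 0: L_y + 1171.2 − 1.9·359 − 420 − 410 = 0 → L_y = 340.9 N.
ΣF_x = 0: no horizontal applied forces, so L_x = 0.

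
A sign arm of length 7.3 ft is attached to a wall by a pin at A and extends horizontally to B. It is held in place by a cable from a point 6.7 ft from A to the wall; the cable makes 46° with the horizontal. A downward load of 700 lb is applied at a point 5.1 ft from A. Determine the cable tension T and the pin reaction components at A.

ΣM about A: T·sin46°·6.7 − 700·5.1 = 0 → T = 3570/(6.7·0.71934) = 740.729 ≈ 740.7 lb.
ΣF_x = 0: A_x − T·cos46° = 0 → A_x = 740.729 × 0.694658 = 514.6 lb.
ΣF_y = 0: A_y + T·sin46° − 700 = 0 → A_y = 700 − 740.729 × 0.71934 = 167.2 lb.

T = 740.7 lb, A_x = 514.6 lb, A_y = 167.2 lb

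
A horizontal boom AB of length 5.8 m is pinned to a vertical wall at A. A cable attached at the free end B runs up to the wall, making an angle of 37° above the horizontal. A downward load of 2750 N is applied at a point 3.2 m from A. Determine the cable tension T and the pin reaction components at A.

T = 2521 N, A_x = 2013 N, A_y = 1233 N

ΣM about A: T·sin37°·5.8 − 2750·3.2 = 0 → T = 8800/(5.8·0.601815) = 2521.11 ≈ 2521 N.
ΣF_x = 0: A_x − T·cos37° = 0 → A_x = 2521.11 × 0.798636 = 2013 N.
ΣF_y = 0: A_y + T·sin37° − 2750 = 0 → A_y = 2750 − 2521.11 × 0.601815 = 1233 N.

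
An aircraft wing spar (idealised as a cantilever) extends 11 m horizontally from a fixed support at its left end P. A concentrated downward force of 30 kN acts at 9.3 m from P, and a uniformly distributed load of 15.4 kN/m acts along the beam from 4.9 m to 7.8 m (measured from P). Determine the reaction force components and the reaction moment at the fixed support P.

Resultant of the distributed load: 15.4 × 2.9 = 44.66 kN at 6.35 m from P.
ΣF_x = 0: P_x = 0.
ΣF_y = 0: P_y − 30 − 15.4·2.9 = 0 → P_y = 74.66 kN.
ΣM about P: M_P − 30·9.3 − (15.4·2.9)·6.35 = 0 → M_P = 562.6 kN·m.

P_x = 0, P_y = 74.66 kN, M_P = 562.6 kN·m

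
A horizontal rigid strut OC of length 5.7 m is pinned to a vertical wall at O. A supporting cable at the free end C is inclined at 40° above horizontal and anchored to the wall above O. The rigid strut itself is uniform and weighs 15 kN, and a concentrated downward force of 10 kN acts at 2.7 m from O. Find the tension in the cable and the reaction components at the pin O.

T = 19.04 kN, O_x = 14.58 kN, O_y = 12.76 kN

ΣM about O: T·sin40°·5.7 − 15·2.85 − 10·2.7 = 0 → T = 69.75/(5.7·0.642788) = 19.0371 ≈ 19.04 kN.
ΣF_x = 0: O_x − T·cos40° = 0 → O_x = 19.0371 × 0.766044 = 14.58 kN.
ΣF_y = 0: O_y + T·sin40° − 15 − 10 = 0 → O_y = 25 − 19.0371 × 0.642788 = 12.76 kN.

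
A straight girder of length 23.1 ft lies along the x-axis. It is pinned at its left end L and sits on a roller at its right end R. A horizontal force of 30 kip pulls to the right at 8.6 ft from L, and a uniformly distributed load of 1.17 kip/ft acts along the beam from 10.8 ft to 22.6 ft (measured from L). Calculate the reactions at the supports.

Resultant of the distributed load: 1.17 × 11.8 = 13.806 kip at 16.7 ft from L.
ΣM about L: R_y·23.1 − (1.17·11.8)·16.7 = 0 → R_y = 230.5602/23.1 = 9.98096 ≈ 9.981 kip.
ΣF_y = 0: L_y + 9.98096 − 1.17·11.8 = 0 → L_y = 3.825 kip.
ΣF_x = 0: L_x + 30 = 0 → L_x = -30.00 kip.

L_x = -30.00 kip, L_y = 3.825 kip, R_y = 9.981 kip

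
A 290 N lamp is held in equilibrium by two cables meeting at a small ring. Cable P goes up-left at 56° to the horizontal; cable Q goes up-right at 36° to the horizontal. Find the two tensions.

T_P = 234.8 N, T_Q = 162.3 N

ΣF_x = 0: −T_P·cos56° + T_Q·cos36° = 0 → T_Q = 0.6912·T_P.
ΣF_y = 0: T_P·sin56° + T_Q·sin36° = 290.
Substitute: T_P·(0.829038 + 0.6912·0.587785) = 290 → T_P = 234.758 ≈ 234.8 N.
Then T_Q = 0.6912 × 234.758 = 162.3 N.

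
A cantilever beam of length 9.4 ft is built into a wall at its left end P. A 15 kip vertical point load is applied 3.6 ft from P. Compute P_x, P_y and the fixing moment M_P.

P_x = 0, P_y = 15.00 kip, M_P = 54.00 kip·ft

ΣF_x = 0: P_x = 0.
ΣF_y = 0: P_y − 15 = 0 → P_y = 15.00 kip.
ΣM about P: M_P − 15·3.6 = 0 → M_P = 54.00 kip·ft.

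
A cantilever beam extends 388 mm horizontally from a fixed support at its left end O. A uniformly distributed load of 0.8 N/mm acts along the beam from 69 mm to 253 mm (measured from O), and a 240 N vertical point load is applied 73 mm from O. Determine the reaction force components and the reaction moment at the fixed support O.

Resultant of the distributed load: 0.8 × 184 = 147.2 N at 161 mm from O.
ΣF_x = 0: O_x = 0.
ΣF_y = 0: O_y − 0.8·184 − 240 = 0 → O_y = 387.2 N.
ΣM about O: M_O − (0.8·184)·161 − 240·73 = 0 → M_O = 41220 N·mm.

O_x = 0, O_y = 387.2 N, M_O = 41220 N·mm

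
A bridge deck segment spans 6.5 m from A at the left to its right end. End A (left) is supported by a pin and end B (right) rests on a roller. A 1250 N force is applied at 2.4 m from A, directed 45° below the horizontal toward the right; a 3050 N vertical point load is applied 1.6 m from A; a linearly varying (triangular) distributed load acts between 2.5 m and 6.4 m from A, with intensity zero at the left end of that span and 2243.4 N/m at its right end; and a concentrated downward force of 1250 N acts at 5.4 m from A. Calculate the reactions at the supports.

Resultant of the triangular load: ½ × 2243.4 × 3.9 = 4374.63 N, acting at 5.1 m from A (one-third of the span from the peak).
Taking moments about A: B_y·6.5 − 1250·sin45°·2.4 − 3050·1.6 − (½·2243.4·3.9)·5.1 − 1250·5.4 = 0 → B_y = 36061.9/6.5 = 5547.98 ≈ 5548 N.
ΣF_y = 0: A_y + 5547.98 − 1250·sin45° − 3050 − ½·2243.4·3.9 − 1250 = 0 → A_y = 4011 N.
ΣF_x = 0: A_x + 1250·cos45° = 0 → A_x = -883.9 N.

A_x = -883.9 N, A_y = 4011 N, B_y = 5548 N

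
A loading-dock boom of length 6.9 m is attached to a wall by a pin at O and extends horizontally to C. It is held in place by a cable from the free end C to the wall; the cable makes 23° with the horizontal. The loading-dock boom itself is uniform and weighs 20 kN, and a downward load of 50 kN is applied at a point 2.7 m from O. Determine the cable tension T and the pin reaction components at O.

T = 75.67 kN, O_x = 69.65 kN, O_y = 40.43 kN

ΣM about O: T·sin23°·6.9 − 20·3.45 − 50·2.7 = 0 → T = 204/(6.9·0.390731) = 75.6664 ≈ 75.67 kN.
ΣF_x = 0: O_x − T·cos23° = 0 → O_x = 75.6664 × 0.920505 = 69.65 kN.
ΣF_y = 0: O_y + T·sin23° − 20 − 50 = 0 → O_y = 70 − 75.6664 × 0.390731 = 40.43 kN.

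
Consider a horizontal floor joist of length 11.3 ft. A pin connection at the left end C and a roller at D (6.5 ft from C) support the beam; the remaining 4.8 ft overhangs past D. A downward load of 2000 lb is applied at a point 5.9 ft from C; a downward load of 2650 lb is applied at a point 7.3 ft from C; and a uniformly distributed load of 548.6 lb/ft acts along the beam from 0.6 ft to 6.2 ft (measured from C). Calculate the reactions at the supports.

C_x = 0, C_y = 1324 lb, D_y = 6399 lb

Resultant of the distributed load: 548.6 × 5.6 = 3072.16 lb at 3.4 ft from C.
Moments about C: D_y·6.5 − 2000·5.9 − 2650·7.3 − (548.6·5.6)·3.4 = 0 → D_y = 41590.344/6.5 = 6398.51 ≈ 6399 lb.
ΣF_y = 0: C_y + 6398.51 − 2000 − 2650 − 548.6·5.6 = 0 → C_y = 1324 lb.
ΣF_x = 0: no horizontal applied forces, so C_x = 0.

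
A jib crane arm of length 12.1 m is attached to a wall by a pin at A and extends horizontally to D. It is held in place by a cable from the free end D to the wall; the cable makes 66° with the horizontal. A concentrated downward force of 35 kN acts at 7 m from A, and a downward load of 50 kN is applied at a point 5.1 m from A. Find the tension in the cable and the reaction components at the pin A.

ΣM about A: T·sin66°·12.1 − 35·7 − 50·5.1 = 0 → T = 500/(12.1·0.913545) = 45.2329 ≈ 45.23 kN.
ΣF_x = 0: A_x − T·cos66° = 0 → A_x = 45.2329 × 0.406737 = 18.40 kN.
ΣF_y = 0: A_y + T·sin66° − 35 − 50 = 0 → A_y = 85 − 45.2329 × 0.913545 = 43.68 kN.

T = 45.23 kN, A_x = 18.40 kN, A_y = 43.68 kN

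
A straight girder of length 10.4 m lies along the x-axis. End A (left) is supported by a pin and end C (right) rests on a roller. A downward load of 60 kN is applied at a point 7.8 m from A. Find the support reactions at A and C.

A_x = 0, A_y = 15.00 kN, C_y = 45.00 kN

Moments about A: C_y·10.4 − 60·7.8 = 0 → C_y = 468/10.4 = 45.00 kN.
ΣF_y = 0: A_y + 45 − 60 = 0 → A_y = 15.00 kN.
ΣF_x = 0: no horizontal applied forces, so A_x = 0.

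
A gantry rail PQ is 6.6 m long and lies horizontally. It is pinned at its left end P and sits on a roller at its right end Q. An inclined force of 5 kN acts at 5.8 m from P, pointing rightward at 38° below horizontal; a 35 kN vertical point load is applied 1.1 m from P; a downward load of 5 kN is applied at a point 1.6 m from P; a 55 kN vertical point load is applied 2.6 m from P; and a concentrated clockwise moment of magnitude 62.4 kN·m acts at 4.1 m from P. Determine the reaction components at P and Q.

Moments about P: Q_y·6.6 − 5·sin38°·5.8 − 35·1.1 − 5·1.6 − 55·2.6 − 62.4 = 0 → Q_y = 269.754/6.6 = 40.8718 ≈ 40.87 kN.
ΣF_y = 0: P_y + 40.8718 − 5·sin38° − 35 − 5 − 55 = 0 → P_y = 57.21 kN.
ΣF_x = 0: P_x + 5·cos38° = 0 → P_x = -3.940 kN.

P_x = -3.940 kN, P_y = 57.21 kN, Q_y = 40.87 kN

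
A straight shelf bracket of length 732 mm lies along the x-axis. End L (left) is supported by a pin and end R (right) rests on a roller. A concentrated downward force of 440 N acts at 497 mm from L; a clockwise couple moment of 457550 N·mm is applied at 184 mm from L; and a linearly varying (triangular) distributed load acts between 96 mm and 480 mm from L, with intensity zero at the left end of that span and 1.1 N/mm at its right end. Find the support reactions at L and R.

L_x = 0, L_y = -374.2 N, R_y = 1025 N

Resultant of the triangular load: ½ × 1.1 × 384 = 211.2 N, acting at 352 mm from L (one-third of the span from the peak).
Moments about L: R_y·732 − 440·497 − 457550 − (½·1.1·384)·352 = 0 → R_y = 750572.4/732 = 1025.37 ≈ 1025 N.
ΣF_y = 0: L_y + 1025.37 − 440 − ½·1.1·384 = 0 → L_y = -374.2 N.
ΣF_x = 0: no horizontal applied forces, so L_x = 0.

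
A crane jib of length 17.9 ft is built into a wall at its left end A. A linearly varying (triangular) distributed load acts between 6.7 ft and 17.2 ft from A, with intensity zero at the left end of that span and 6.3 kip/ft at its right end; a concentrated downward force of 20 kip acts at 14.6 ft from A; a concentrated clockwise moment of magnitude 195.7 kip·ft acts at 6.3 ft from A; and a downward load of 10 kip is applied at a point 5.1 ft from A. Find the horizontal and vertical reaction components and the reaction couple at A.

A_x = 0, A_y = 63.07 kip, M_A = 991.8 kip·ft

Resultant of the triangular load: ½ × 6.3 × 10.5 = 33.075 kip, acting at 13.7 ft from A (one-third of the span from the peak).
ΣF_x = 0: A_x = 0.
ΣF_y = 0: A_y − ½·6.3·10.5 − 20 − 10 = 0 → A_y = 63.07 kip.
ΣM about A: M_A − (½·6.3·10.5)·13.7 − 20·14.6 − 195.7 − 10·5.1 = 0 → M_A = 991.8 kip·ft.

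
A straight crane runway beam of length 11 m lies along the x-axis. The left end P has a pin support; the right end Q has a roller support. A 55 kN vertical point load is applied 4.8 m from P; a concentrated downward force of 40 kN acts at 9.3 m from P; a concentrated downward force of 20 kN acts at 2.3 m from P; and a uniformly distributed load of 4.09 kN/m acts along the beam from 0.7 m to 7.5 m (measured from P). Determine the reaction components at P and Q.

Resultant of the distributed load: 4.09 × 6.8 = 27.812 kN at 4.1 m from P.
ΣM about P: Q_y·11 − 55·4.8 − 40·9.3 − 20·2.3 − (4.09·6.8)·4.1 = 0 → Q_y = 796.0292/11 = 72.3663 ≈ 72.37 kN.
ΣF_y = 0: P_y + 72.3663 − 55 − 40 − 20 − 4.09·6.8 = 0 → P_y = 70.45 kN.
ΣF_x = 0: no horizontal applied forces, so P_x = 0.

P_x = 0, P_y = 70.45 kN, Q_y = 72.37 kN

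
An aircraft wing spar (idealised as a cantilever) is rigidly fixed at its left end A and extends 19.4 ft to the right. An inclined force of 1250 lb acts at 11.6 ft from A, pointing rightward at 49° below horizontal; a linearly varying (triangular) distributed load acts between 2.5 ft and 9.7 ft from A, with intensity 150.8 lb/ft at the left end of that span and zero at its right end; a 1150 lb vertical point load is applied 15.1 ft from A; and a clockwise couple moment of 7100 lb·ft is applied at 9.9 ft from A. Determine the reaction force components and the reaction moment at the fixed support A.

A_x = -820.1 lb, A_y = 2636 lb, M_A = 38070 lb·ft

Resultant of the triangular load: ½ × 150.8 × 7.2 = 542.88 lb, acting at 4.9 ft from A (one-third of the span from the peak).
ΣF_x = 0: A_x + 1250·cos49° = 0 → A_x = -820.1 lb.
ΣF_y = 0: A_y − 1250·sin49° − ½·150.8·7.2 − 1150 = 0 → A_y = 2636 lb.
ΣM about A: M_A − 1250·sin49°·11.6 − (½·150.8·7.2)·4.9 − 1150·15.1 − 7100 = 0 → M_A = 38070 lb·ft.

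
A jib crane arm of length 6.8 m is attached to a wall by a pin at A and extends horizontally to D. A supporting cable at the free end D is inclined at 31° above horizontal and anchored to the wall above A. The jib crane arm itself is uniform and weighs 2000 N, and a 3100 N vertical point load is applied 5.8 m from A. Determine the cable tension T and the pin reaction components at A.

ΣM about A: T·sin31°·6.8 − 2000·3.4 − 3100·5.8 = 0 → T = 24780/(6.8·0.515038) = 7075.43 ≈ 7075 N.
ΣF_x = 0: A_x − T·cos31° = 0 → A_x = 7075.43 × 0.857167 = 6065 N.
ΣF_y = 0: A_y + T·sin31° − 2000 − 3100 = 0 → A_y = 5100 − 7075.43 × 0.515038 = 1456 N.

T = 7075 N, A_x = 6065 N, A_y = 1456 N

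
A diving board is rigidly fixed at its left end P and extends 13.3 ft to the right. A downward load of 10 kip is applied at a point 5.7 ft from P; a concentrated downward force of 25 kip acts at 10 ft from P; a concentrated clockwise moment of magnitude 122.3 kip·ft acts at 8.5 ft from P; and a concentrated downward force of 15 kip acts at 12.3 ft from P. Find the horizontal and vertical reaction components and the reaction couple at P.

ΣF_x = 0: P_x = 0.
ΣF_y = 0: P_y − 10 − 25 − 15 = 0 → P_y = 50.00 kip.
ΣM about P: M_P − 10·5.7 − 25·10 − 122.3 − 15·12.3 = 0 → M_P = 613.8 kip·ft.

P_x = 0, P_y = 50.00 kip, M_P = 613.8 kip·ft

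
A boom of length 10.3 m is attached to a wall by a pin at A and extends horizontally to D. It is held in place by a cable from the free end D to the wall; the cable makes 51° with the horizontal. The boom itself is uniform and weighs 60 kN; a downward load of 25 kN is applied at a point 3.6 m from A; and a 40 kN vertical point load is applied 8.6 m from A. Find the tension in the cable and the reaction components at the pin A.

T = 92.82 kN, A_x = 58.41 kN, A_y = 52.86 kN

ΣM about A: T·sin51°·10.3 − 60·5.15 − 25·3.6 − 40·8.6 = 0 → T = 743/(10.3·0.777146) = 92.8216 ≈ 92.82 kN.
ΣF_x = 0: A_x − T·cos51° = 0 → A_x = 92.8216 × 0.62932 = 58.41 kN.
ΣF_y = 0: A_y + T·sin51° − 60 − 25 − 40 = 0 → A_y = 125 − 92.8216 × 0.777146 = 52.86 kN.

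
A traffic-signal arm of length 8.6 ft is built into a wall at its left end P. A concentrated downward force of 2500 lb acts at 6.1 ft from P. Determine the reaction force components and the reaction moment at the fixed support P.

ΣF_x = 0: P_x = 0.
ΣF_y = 0: P_y − 2500 = 0 → P_y = 2500 lb.
ΣM about P: M_P − 2500·6.1 = 0 → M_P = 15250 lb·ft.

P_x = 0, P_y = 2500 lb, M_P = 15250 lb·ft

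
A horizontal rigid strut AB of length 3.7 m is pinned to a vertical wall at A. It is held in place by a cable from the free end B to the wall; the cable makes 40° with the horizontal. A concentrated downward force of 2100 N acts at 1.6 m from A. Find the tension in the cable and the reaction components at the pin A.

ΣM about A: T·sin40°·3.7 − 2100·1.6 = 0 → T = 3360/(3.7·0.642788) = 1412.76 ≈ 1413 N.
ΣF_x = 0: A_x − T·cos40° = 0 → A_x = 1412.76 × 0.766044 = 1082 N.
ΣF_y = 0: A_y + T·sin40° − 2100 = 0 → A_y = 2100 − 1412.76 × 0.642788 = 1192 N.

T = 1413 N, A_x = 1082 N, A_y = 1192 N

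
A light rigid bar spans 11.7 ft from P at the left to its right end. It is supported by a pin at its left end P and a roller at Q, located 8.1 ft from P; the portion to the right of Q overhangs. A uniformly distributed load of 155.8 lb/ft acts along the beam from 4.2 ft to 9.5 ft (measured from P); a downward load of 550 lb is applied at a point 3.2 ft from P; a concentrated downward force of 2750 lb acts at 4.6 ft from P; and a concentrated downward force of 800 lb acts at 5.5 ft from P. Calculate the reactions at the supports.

P_x = 0, P_y = 1905 lb, Q_y = 3021 lb

Resultant of the distributed load: 155.8 × 5.3 = 825.74 lb at 6.85 ft from P.
Moments about P: Q_y·8.1 − (155.8·5.3)·6.85 − 550·3.2 − 2750·4.6 − 800·5.5 = 0 → Q_y = 24466.319/8.1 = 3020.53 ≈ 3021 lb.
ΣF_y = 0: P_y + 3020.53 − 155.8·5.3 − 550 − 2750 − 800 = 0 → P_y = 1905 lb.
ΣF_x = 0: no horizontal applied forces, so P_x = 0.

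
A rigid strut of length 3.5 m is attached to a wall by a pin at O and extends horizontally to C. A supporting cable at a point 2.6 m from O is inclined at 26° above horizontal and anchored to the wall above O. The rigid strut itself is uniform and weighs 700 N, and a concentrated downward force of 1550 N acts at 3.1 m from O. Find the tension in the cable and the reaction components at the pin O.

ΣM about O: T·sin26°·2.6 − 700·1.75 − 1550·3.1 = 0 → T = 6030/(2.6·0.438371) = 5290.57 ≈ 5291 N.
ΣF_x = 0: O_x − T·cos26° = 0 → O_x = 5290.57 × 0.898794 = 4755 N.
ΣF_y = 0: O_y + T·sin26° − 700 − 1550 = 0 → O_y = 2250 − 5290.57 × 0.438371 = -69.23 N.

T = 5291 N, O_x = 4755 N, O_y = -69.23 N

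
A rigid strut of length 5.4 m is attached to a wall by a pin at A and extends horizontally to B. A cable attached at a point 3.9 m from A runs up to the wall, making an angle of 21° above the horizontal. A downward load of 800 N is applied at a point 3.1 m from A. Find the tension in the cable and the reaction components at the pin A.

ΣM about A: T·sin21°·3.9 − 800·3.1 = 0 → T = 2480/(3.9·0.358368) = 1774.43 ≈ 1774 N.
ΣF_x = 0: A_x − T·cos21° = 0 → A_x = 1774.43 × 0.93358 = 1657 N.
ΣF_y = 0: A_y + T·sin21° − 800 = 0 → A_y = 800 − 1774.43 × 0.358368 = 164.1 N.

T = 1774 N, A_x = 1657 N, A_y = 164.1 N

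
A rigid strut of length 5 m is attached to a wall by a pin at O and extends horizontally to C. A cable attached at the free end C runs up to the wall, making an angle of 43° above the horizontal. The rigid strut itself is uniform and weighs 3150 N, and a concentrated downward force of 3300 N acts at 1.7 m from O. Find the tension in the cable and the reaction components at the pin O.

ΣM about O: T·sin43°·5 − 3150·2.5 − 3300·1.7 = 0 → T = 13485/(5·0.681998) = 3954.56 ≈ 3955 N.
ΣF_x = 0: O_x − T·cos43° = 0 → O_x = 3954.56 × 0.731354 = 2892 N.
ΣF_y = 0: O_y + T·sin43° − 3150 − 3300 = 0 → O_y = 6450 − 3954.56 × 0.681998 = 3753 N.

T = 3955 N, O_x = 2892 N, O_y = 3753 N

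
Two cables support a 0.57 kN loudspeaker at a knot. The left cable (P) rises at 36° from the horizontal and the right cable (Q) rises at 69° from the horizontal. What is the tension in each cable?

ΣF_x = 0: −T_P·cos36° + T_Q·cos69° = 0 → T_Q = 2.2575·T_P.
ΣF_y = 0: T_P·sin36° + T_Q·sin69° = 0.57.
Substitute: T_P·(0.587785 + 2.2575·0.93358) = 0.57 → T_P = 0.211476 ≈ 0.2115 kN.
Then T_Q = 2.2575 × 0.211476 = 0.4774 kN.

T_P = 0.2115 kN, T_Q = 0.4774 kN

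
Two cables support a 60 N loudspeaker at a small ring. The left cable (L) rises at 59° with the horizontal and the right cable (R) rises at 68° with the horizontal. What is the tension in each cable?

ΣF_x = 0: −T_L·cos59° + T_R·cos68° = 0 → T_R = 1.37488·T_L.
ΣF_y = 0: T_L·sin59° + T_R·sin68° = 60.
Substitute: T_L·(0.857167 + 1.37488·0.927184) = 60 → T_L = 28.1435 ≈ 28.14 N.
Then T_R = 1.37488 × 28.1435 = 38.69 N.

T_L = 28.14 N, T_R = 38.69 N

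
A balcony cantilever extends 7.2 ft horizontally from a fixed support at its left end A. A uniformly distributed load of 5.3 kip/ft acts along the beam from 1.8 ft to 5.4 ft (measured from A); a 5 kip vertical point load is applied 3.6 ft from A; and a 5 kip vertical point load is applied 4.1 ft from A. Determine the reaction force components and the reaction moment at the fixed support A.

Resultant of the distributed load: 5.3 × 3.6 = 19.08 kip at 3.6 ft from A.
ΣF_x = 0: A_x = 0.
ΣF_y = 0: A_y − 5.3·3.6 − 5 − 5 = 0 → A_y = 29.08 kip.
ΣM about A: M_A − (5.3·3.6)·3.6 − 5·3.6 − 5·4.1 = 0 → M_A = 107.2 kip·ft.

A_x = 0, A_y = 29.08 kip, M_A = 107.2 kip·ft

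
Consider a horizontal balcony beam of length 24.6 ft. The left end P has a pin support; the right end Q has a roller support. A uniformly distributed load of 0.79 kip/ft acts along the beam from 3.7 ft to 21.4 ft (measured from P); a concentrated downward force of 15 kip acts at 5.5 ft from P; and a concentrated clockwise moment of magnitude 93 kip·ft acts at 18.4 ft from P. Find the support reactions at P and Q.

Resultant of the distributed load: 0.79 × 17.7 = 13.983 kip at 12.55 ft from P.
ΣM about P: Q_y·24.6 − (0.79·17.7)·12.55 − 15·5.5 − 93 = 0 → Q_y = 350.98665/24.6 = 14.2677 ≈ 14.27 kip.
ΣF_y = 0: P_y + 14.2677 − 0.79·17.7 − 15 = 0 → P_y = 14.72 kip.
ΣF_x = 0: no horizontal applied forces, so P_x = 0.

P_x = 0, P_y = 14.72 kip, Q_y = 14.27 kip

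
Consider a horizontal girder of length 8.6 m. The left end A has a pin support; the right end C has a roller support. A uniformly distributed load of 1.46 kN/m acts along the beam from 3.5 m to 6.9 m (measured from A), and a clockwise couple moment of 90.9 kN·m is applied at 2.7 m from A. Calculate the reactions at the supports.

A_x = 0, A_y = -8.607 kN, C_y = 13.57 kN

Resultant of the distributed load: 1.46 × 3.4 = 4.964 kN at 5.2 m from A.
Moments about A: C_y·8.6 − (1.46·3.4)·5.2 − 90.9 = 0 → C_y = 116.7128/8.6 = 13.5713 ≈ 13.57 kN.
ΣF_y = 0: A_y + 13.5713 − 1.46·3.4 = 0 → A_y = -8.607 kN.
ΣF_x = 0: no horizontal applied forces, so A_x = 0.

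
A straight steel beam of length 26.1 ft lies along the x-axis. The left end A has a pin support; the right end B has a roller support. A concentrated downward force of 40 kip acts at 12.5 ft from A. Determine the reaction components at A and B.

Moments about A: B_y·26.1 − 40·12.5 = 0 → B_y = 500/26.1 = 19.1571 ≈ 19.16 kip.
ΣF_y = 0: A_y + 19.1571 − 40 = 0 → A_y = 20.84 kip.
ΣF_x = 0: no horizontal applied forces, so A_x = 0.

A_x = 0, A_y = 20.84 kip, B_y = 19.16 kip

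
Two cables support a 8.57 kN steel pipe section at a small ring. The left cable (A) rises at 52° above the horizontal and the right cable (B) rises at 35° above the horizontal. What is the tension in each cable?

ΣF_x = 0: −T_A·cos52° + T_B·cos35° = 0 → T_B = 0.751584·T_A.
ΣF_y = 0: T_A·sin52° + T_B·sin35° = 8.57.
Substitute: T_A·(0.788011 + 0.751584·0.573576) = 8.57 → T_A = 7.02977 ≈ 7.030 kN.
Then T_B = 0.751584 × 7.02977 = 5.283 kN.

T_A = 7.030 kN, T_B = 5.283 kN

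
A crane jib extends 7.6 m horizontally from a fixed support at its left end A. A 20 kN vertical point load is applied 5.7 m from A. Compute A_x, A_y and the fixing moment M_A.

A_x = 0, A_y = 20.00 kN, M_A = 114.0 kN·m

ΣF_x = 0: A_x = 0.
ΣF_y = 0: A_y − 20 = 0 → A_y = 20.00 kN.
ΣM about A: M_A − 20·5.7 = 0 → M_A = 114.0 kN·m.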